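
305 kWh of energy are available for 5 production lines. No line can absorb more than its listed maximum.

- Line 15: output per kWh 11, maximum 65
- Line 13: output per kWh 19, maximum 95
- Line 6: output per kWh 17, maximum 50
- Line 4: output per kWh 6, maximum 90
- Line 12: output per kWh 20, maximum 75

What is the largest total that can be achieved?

4990

Order the production lines by output per kWh: Line 12 20 > Line 13 19 > Line 6 17 > Line 15 11 > Line 4 6.
Line 12 takes 75 to reach its cap of 75 → 230 left.
Give Line 13 95 to hit its cap of 95 → 135 left.
Give Line 6 50 to hit its cap of 50 → 85 left.
Line 15 takes 65 to reach its cap of 65 → 20 left.
Only 20 left; Line 4 takes them to reach 20.
Total = 11×65 + 19×95 + 17×50 + 6×20 + 20×75 = 4990.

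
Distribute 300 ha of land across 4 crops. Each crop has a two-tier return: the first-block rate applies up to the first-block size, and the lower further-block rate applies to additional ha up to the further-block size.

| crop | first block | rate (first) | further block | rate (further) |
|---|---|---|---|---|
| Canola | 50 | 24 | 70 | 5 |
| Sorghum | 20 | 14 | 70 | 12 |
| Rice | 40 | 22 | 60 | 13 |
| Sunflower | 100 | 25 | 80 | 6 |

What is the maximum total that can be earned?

6000

Treat each block as its own option and order by rate: Sunflower/tier1 25 > Canola/tier1 24 > Rice/tier1 22 > Sorghum/tier1 14 > Rice/tier2 13 > Sorghum/tier2 12 > Sunflower/tier2 6 > Canola/tier2 5.
Fill Sunflower tier1 block (100 at 25) — 200 left.
Canola tier1 at 24: fill all 50 — 150 left.
Rice/tier1 (22): +40 — 110 left.
Fill Sorghum tier1 block (20 at 14) — 90 left.
Fill Rice tier2 block (60 at 13) — 30 left.
30 remain; put them into Sorghum tier2 at 12.
Total = 25×100 + 24×50 + 22×40 + 14×20 + 13×60 + 12×30 = 6000.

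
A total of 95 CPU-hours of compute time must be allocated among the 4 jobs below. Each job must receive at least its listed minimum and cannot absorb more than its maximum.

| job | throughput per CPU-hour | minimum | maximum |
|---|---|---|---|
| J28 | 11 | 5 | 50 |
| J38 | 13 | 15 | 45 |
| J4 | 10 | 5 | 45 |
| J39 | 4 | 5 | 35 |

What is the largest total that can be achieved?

Meeting every minimum uses 5+15+5+5 = 30 CPU-hours, leaving 65.
Order the jobs by throughput per CPU-hour: J38 13 > J28 11 > J4 10 > J39 4.
Give J38 30 more to hit its cap of 45 → 35 left.
J28: +35 (room for 45) → 40. Pool exhausted.
Total = 11×40 + 13×45 + 10×5 + 4×5 = 1095.

1095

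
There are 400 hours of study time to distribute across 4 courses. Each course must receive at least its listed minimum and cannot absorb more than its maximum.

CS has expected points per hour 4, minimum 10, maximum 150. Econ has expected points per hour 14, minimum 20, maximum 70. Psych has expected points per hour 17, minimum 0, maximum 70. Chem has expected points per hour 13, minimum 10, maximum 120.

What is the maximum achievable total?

4290

Meeting every minimum uses 10+20+0+10 = 40 hours, leaving 360.
Highest expected points per hour first: Psych 17 > Econ 14 > Chem 13 > CS 4.
Psych takes 70 more to reach its cap of 70 — 290 left.
Econ takes 50 more to reach its cap of 70 — 240 left.
Chem: +110 to 120 (cap) — 130 left.
CS: +130 (room for 140) → 140. Pool exhausted.
Total = 4×140 + 14×70 + 17×70 + 13×120 = 4290.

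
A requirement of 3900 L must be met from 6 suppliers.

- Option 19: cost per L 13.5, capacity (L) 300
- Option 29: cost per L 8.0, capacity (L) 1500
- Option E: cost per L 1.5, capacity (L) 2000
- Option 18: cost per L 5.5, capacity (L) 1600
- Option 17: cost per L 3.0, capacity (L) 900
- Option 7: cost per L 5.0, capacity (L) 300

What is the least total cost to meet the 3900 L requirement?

11050

Fill from the cheapest supplier first.
Option E at 1.5: take all 2000 L ; 1900 still needed.
Option 17 at 3.0: take all 900 L ; 1000 still needed.
Option 7 at 5.0: take all 300 L ; 700 still needed.
Option 18 at 5.5: take 700 of its 1600 ; requirement met.
Option 29, Option 19: unused.
Cost = 2000×1.5 + 900×3.0 + 300×5.0 + 700×5.5 = 11050.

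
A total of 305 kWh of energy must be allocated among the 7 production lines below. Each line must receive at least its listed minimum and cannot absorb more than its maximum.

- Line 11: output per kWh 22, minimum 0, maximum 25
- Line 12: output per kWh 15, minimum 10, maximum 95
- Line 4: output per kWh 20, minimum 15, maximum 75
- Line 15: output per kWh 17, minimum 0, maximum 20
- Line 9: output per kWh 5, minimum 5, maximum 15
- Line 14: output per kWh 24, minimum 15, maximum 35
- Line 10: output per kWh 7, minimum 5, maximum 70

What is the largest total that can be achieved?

Meeting every minimum uses 0+10+15+0+5+15+5 = 50 kWh, leaving 255.
Highest output per kWh first: Line 14 24 > Line 11 22 > Line 4 20 > Line 15 17 > Line 12 15 > Line 10 7 > Line 9 5.
Give Line 14 20 more to hit its cap of 35 → 235 left.
Line 11: +25 to 25 (cap) → 210 left.
Line 4: +60 to 75 (cap) → 150 left.
Line 15 takes 20 more to reach its cap of 20 → 130 left.
Give Line 12 85 more to hit its cap of 95 → 45 left.
Line 10: +45 (room for 65) → 50. Pool exhausted.
Total = 22×25 + 15×95 + 20×75 + 17×20 + 5×5 + 24×35 + 7×50 = 5030.

5030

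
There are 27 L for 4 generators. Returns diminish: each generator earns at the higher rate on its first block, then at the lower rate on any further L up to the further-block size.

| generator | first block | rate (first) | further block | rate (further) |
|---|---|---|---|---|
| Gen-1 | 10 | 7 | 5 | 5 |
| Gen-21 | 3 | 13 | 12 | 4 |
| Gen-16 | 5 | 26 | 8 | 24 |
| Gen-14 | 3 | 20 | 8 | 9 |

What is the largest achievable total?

493

Rank every tier by rate: Gen-16/T1 26 > Gen-16/T2 24 > Gen-14/T1 20 > Gen-21/T1 13 > Gen-14/T2 9 > Gen-1/T1 7 > Gen-1/T2 5 > Gen-21/T2 4.
Fill Gen-16 T1 block (5 at 26) ; 22 left.
Gen-16/T2 (24): +8 ; 14 left.
Gen-14/T1 (20): +3 ; 11 left.
Gen-21 T1 at 13: fill all 3 ; 8 left.
Gen-14/T2 (9): +8 ; 0 left.
Total = 26×5 + 24×8 + 20×3 + 13×3 + 9×8 = 493.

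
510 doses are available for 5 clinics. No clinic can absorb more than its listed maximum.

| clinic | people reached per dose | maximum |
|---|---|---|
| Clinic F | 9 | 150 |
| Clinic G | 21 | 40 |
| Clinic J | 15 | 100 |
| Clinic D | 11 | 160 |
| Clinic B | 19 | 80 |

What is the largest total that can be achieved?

Order the clinics by people reached per dose: Clinic G 21 > Clinic B 19 > Clinic J 15 > Clinic D 11 > Clinic F 9.
Clinic G takes 40 to reach its cap of 40 → 470 left.
Give Clinic B 80 to hit its cap of 80 → 390 left.
Clinic J: +100 to 100 (cap) → 290 left.
Give Clinic D 160 to hit its cap of 160 → 130 left.
Clinic F has room for 150 but only 130 remain, so it gets 130.
Total = 9×130 + 21×40 + 15×100 + 11×160 + 19×80 = 6790.

6790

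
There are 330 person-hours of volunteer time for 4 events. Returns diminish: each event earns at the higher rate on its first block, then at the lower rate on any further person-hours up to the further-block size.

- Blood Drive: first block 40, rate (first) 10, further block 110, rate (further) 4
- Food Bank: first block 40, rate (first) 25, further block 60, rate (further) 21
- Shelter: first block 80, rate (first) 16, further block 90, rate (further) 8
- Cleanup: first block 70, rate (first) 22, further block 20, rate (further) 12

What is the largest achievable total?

Treat each block as its own option and order by rate: Food Bank/T1 25 > Cleanup/T1 22 > Food Bank/T2 21 > Shelter/T1 16 > Cleanup/T2 12 > Blood Drive/T1 10 > Shelter/T2 8 > Blood Drive/T2 4.
Fill Food Bank T1 block (40 at 25) ; 290 left.
Cleanup T1 at 22: fill all 70 ; 220 left.
Food Bank/T2 (21): +60 ; 160 left.
Shelter T1 at 16: fill all 80 ; 80 left.
Cleanup/T2 (12): +20 ; 60 left.
Fill Blood Drive T1 block (40 at 10) ; 20 left.
20 remain; put them into Shelter T2 at 8.
Total = 25×40 + 22×70 + 21×60 + 16×80 + 12×20 + 10×40 + 8×20 = 5880.

5880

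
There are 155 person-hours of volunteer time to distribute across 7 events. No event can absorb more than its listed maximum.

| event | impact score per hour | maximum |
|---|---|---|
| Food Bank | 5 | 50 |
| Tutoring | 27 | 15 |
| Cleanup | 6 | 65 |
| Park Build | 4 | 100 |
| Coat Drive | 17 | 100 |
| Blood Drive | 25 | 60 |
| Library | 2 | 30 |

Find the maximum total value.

3265

Order the events by impact score per hour: Tutoring 27 > Blood Drive 25 > Coat Drive 17 > Cleanup 6 > Food Bank 5 > Park Build 4 > Library 2.
Give Tutoring 15 to hit its cap of 15 — 140 left.
Give Blood Drive 60 to hit its cap of 60 — 80 left.
Only 80 left; Coat Drive takes them to reach 80.
Total = 27×15 + 17×80 + 25×60 = 3265.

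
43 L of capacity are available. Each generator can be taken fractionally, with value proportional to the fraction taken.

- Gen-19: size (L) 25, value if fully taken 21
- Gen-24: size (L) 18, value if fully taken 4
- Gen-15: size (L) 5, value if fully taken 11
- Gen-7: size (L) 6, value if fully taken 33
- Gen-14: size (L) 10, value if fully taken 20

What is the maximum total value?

82.48

Sort by value density: Gen-7 33/6≈5.5, Gen-15 11/5≈2.2, Gen-14 20/10≈2, Gen-19 21/25≈0.84, Gen-24 4/18≈0.222.
All 6 L of Gen-7 fit (value 33) ; 37 remain.
All 5 L of Gen-15 fit (value 11) ; 32 remain.
All 10 L of Gen-14 fit (value 20) ; 22 remain.
Fill the last 22 L with part of Gen-19: 22/25 of it earns 18.48.
Total value = 82.48.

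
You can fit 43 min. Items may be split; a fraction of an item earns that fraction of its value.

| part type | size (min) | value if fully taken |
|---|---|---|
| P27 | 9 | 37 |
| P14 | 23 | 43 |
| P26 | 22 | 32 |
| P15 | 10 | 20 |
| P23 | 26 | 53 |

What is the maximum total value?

106

Sort by value density: P27 37/9≈4.11, P23 53/26≈2.04, P15 20/10≈2, P14 43/23≈1.87, P26 32/22≈1.45.
All 9 min of P27 fit (value 37) → 34 remain.
P23: take in full, 26 min for value 53 → 8 left.
8 min left: a 8/10 share of P15 gives 20×8/10 = 16.
Total value = 106.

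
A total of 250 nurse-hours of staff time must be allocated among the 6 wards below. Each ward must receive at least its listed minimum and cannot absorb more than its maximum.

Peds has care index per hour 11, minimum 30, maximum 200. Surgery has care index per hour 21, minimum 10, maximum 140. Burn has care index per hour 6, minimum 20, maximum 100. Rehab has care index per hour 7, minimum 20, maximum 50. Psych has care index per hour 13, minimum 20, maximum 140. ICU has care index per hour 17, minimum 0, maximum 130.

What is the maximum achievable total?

4130

Meeting every minimum uses 30+10+20+20+20+0 = 100 nurse-hours, leaving 150.
Highest care index per hour first: Surgery 21 > ICU 17 > Psych 13 > Peds 11 > Rehab 7 > Burn 6.
Surgery takes 130 more to reach its cap of 140 → 20 left.
ICU has room for 130 more but only 20 remain, so it gets 20.
Total = 11×30 + 21×140 + 6×20 + 7×20 + 13×20 + 17×20 = 4130.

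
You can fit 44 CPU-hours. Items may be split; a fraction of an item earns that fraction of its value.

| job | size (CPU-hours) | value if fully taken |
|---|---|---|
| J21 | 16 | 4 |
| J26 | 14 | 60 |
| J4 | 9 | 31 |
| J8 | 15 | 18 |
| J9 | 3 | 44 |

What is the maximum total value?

153.75

Rank by value-to-size ratio: J9 44/3≈14.7, J26 60/14≈4.29, J4 31/9≈3.44, J8 18/15≈1.2, J21 4/16≈0.25.
Take all of J9 (3 CPU-hours, value 44) ; 41 CPU-hours left.
Take all of J26 (14 CPU-hours, value 60) ; 27 CPU-hours left.
Take all of J4 (9 CPU-hours, value 31) ; 18 CPU-hours left.
Take all of J8 (15 CPU-hours, value 18) ; 3 CPU-hours left.
Only 3 CPU-hours remain; take 3/16 of J21 for value 4×3/16 = 0.75.
Total value = 153.75.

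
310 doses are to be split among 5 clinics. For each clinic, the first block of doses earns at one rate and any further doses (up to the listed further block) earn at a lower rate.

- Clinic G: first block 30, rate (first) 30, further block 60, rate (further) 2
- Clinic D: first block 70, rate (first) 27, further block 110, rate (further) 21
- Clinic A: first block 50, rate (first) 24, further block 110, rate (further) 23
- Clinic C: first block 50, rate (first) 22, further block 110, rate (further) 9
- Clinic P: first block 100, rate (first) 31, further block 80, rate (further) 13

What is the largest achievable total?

8470

Order all 10 blocks by rate: Clinic P/first 31 > Clinic G/first 30 > Clinic D/first 27 > Clinic A/first 24 > Clinic A/second 23 > Clinic C/first 22 > Clinic D/second 21 > Clinic P/second 13 > Clinic C/second 9 > Clinic G/second 2.
Fill Clinic P first block (100 at 31) → 210 left.
Fill Clinic G first block (30 at 30) → 180 left.
Clinic D first at 27: fill all 70 → 110 left.
Clinic A first at 24: fill all 50 → 60 left.
Clinic A/second: +60 of 110 at 23; pool empty.
Total = 31×100 + 30×30 + 27×70 + 24×50 + 23×60 = 8470.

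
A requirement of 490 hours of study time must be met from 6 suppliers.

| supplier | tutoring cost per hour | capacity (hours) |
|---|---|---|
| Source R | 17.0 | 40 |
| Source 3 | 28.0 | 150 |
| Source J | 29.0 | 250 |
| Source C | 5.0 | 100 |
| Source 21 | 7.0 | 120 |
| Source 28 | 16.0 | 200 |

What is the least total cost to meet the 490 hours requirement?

Fill from the cheapest supplier first.
Source C (5.0): use full 100 → 390 hours to go.
Take 120 from Source 21 at 7.0 → need 270 more.
Source 28 at 16.0: take all 200 hours → 70 still needed.
Take 40 from Source R at 17.0 → need 30 more.
Source 3 at 28.0: take 30 of its 150 → requirement met.
Source J: unused.
Cost = 100×5.0 + 120×7.0 + 200×16.0 + 40×17.0 + 30×28.0 = 6060.

6060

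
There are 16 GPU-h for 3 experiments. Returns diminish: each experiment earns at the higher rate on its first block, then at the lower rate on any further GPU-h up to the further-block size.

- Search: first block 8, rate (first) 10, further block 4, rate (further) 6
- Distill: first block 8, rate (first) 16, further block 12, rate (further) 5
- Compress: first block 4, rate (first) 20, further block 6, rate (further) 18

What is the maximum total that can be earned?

284

Order all 6 blocks by rate: Compress/T1 20 > Compress/T2 18 > Distill/T1 16 > Search/T1 10 > Search/T2 6 > Distill/T2 5.
Compress/T1 (20): +4 → 12 left.
Compress/T2 (18): +6 → 6 left.
6 remain; put them into Distill T1 at 16.
Total = 20×4 + 18×6 + 16×6 = 284.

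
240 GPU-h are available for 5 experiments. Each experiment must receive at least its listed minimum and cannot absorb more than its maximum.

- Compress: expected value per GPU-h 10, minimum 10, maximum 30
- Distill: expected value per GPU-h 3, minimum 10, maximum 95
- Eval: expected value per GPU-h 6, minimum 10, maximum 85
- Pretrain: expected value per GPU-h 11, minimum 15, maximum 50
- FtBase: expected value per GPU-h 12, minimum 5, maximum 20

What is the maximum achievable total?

1765

Meeting every minimum uses 10+10+10+15+5 = 50 GPU-h, leaving 190.
Order the experiments by expected value per GPU-h: FtBase 12 > Pretrain 11 > Compress 10 > Eval 6 > Distill 3.
Give FtBase 15 more to hit its cap of 20 → 175 left.
Pretrain: +35 to 50 (cap) → 140 left.
Compress: +20 to 30 (cap) → 120 left.
Eval: +75 to 85 (cap) → 45 left.
Distill has room for 85 more but only 45 remain, so it gets 55.
Total = 10×30 + 3×55 + 6×85 + 11×50 + 12×20 = 1765.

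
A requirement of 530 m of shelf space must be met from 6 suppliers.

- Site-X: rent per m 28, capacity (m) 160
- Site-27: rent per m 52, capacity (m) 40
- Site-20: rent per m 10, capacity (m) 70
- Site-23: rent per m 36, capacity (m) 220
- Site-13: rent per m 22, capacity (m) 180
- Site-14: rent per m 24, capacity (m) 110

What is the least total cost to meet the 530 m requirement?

12140

Cheapest first:
Site-20 (10): use full 70 → 460 m to go.
Take 180 from Site-13 at 22 → need 280 more.
Site-14 at 24: take all 110 m → 170 still needed.
Take 160 from Site-X at 28 → need 10 more.
Site-23 (36): take the remaining 10 → done.
Site-27: unused.
Cost = 70×10 + 180×22 + 110×24 + 160×28 + 10×36 = 12140.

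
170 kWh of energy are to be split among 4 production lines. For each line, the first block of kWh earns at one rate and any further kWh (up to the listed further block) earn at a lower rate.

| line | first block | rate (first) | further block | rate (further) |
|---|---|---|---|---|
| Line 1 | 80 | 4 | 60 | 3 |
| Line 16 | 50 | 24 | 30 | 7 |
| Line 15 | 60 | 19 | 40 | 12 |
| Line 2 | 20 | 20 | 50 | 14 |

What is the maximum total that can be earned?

Order all 8 blocks by rate: Line 16/T1 24 > Line 2/T1 20 > Line 15/T1 19 > Line 2/T2 14 > Line 15/T2 12 > Line 16/T2 7 > Line 1/T1 4 > Line 1/T2 3.
Fill Line 16 T1 block (50 at 24) ; 120 left.
Line 2/T1 (20): +20 ; 100 left.
Line 15/T1 (19): +60 ; 40 left.
40 remain; put them into Line 2 T2 at 14.
Total = 24×50 + 20×20 + 19×60 + 14×40 = 3300.

3300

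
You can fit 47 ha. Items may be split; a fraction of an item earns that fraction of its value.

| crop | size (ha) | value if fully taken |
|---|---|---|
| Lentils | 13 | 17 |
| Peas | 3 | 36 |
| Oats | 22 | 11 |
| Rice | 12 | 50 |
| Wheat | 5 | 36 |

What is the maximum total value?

146

Sort by value density: Peas 36/3≈12, Wheat 36/5≈7.2, Rice 50/12≈4.17, Lentils 17/13≈1.31, Oats 11/22≈0.5.
Take all of Peas (3 ha, value 36) — 44 ha left.
Wheat: take in full, 5 ha for value 36 — 39 left.
Rice: take in full, 12 ha for value 50 — 27 left.
Lentils: take in full, 13 ha for value 17 — 14 left.
Fill the last 14 ha with part of Oats: 14/22 of it earns 7.
Total value = 146.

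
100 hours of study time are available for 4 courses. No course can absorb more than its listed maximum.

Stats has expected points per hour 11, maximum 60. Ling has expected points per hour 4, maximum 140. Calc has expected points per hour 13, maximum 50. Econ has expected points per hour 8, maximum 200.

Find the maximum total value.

1200

Order the courses by expected points per hour: Calc 13 > Stats 11 > Econ 8 > Ling 4.
Calc takes 50 to reach its cap of 50 → 50 left.
Only 50 left; Stats takes them to reach 50.
Total = 11×50 + 13×50 = 1200.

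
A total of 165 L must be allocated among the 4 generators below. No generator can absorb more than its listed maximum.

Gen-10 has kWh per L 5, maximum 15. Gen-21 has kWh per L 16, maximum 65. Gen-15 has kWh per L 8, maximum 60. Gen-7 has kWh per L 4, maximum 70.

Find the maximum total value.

1695

Highest kWh per L first: Gen-21 16 > Gen-15 8 > Gen-10 5 > Gen-7 4.
Gen-21: +65 to 65 (cap) ; 100 left.
Give Gen-15 60 to hit its cap of 60 ; 40 left.
Give Gen-10 15 to hit its cap of 15 ; 25 left.
Only 25 left; Gen-7 takes them to reach 25.
Total = 5×15 + 16×65 + 8×60 + 4×25 = 1695.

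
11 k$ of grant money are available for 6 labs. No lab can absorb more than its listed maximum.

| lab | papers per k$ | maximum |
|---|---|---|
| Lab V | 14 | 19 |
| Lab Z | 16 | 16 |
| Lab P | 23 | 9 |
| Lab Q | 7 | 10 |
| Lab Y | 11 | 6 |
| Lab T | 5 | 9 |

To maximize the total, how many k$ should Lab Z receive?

Highest papers per k$ first: Lab P 23 > Lab Z 16 > Lab V 14 > Lab Y 11 > Lab Q 7 > Lab T 5.
Lab P: +9 to 9 (cap) — 2 left.
Lab Z has room for 16 but only 2 remain, so it gets 2.

2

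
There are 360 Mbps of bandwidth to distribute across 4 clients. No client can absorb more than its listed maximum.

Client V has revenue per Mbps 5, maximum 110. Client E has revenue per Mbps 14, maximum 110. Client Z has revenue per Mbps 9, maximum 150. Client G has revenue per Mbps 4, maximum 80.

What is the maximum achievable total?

3390

Rank by revenue per Mbps: Client E 14 > Client Z 9 > Client V 5 > Client G 4.
Client E: +110 to 110 (cap) → 250 left.
Client Z takes 150 to reach its cap of 150 → 100 left.
Client V: +100 (room for 110) → 100. Pool exhausted.
Total = 5×100 + 14×110 + 9×150 = 3390.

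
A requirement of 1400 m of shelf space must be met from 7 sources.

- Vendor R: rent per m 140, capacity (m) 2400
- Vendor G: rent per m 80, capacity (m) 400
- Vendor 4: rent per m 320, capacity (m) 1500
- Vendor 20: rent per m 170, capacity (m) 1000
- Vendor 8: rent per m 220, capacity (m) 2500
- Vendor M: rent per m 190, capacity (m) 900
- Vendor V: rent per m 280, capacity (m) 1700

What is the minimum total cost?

Use sources in increasing cost order.
Vendor G (80): use full 400 — 1000 m to go.
Vendor R at 140: take 1000 of its 2400 — requirement met.
Vendor 20, Vendor M, Vendor 8, Vendor V, Vendor 4: unused.
Cost = 400×80 + 1000×140 = 172000.

172000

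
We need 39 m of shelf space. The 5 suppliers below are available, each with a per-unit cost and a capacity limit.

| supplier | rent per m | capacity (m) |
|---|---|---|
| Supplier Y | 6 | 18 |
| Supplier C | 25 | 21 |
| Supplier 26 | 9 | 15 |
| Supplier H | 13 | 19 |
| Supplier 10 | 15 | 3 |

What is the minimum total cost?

321

Use suppliers in increasing cost order.
Supplier Y (6): use full 18 ; 21 m to go.
Supplier 26 at 9: take all 15 m ; 6 still needed.
Supplier H at 13: take 6 of its 19 ; requirement met.
Supplier 10, Supplier C: unused.
Cost = 18×6 + 15×9 + 6×13 = 321.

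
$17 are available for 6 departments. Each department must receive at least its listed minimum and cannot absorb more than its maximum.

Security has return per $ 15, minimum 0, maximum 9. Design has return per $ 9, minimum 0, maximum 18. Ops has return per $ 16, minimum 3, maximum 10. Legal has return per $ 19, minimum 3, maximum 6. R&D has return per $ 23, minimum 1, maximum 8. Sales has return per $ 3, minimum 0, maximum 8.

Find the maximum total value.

Meeting every minimum uses 0+0+3+3+1+0 = 7 $, leaving 10.
Highest return per $ first: R&D 23 > Legal 19 > Ops 16 > Security 15 > Design 9 > Sales 3.
Give R&D 7 more to hit its cap of 8 ; 3 left.
Legal takes 3 more to reach its cap of 6 ; 0 left.
Total = 16×3 + 19×6 + 23×8 = 346.

346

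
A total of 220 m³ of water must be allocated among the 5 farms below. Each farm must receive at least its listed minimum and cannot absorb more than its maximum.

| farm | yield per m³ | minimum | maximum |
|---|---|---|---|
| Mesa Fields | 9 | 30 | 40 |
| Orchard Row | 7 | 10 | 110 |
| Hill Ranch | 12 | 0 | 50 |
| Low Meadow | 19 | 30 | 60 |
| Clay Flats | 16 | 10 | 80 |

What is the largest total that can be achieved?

Meeting every minimum uses 30+10+0+30+10 = 80 m³, leaving 140.
Order the farms by yield per m³: Low Meadow 19 > Clay Flats 16 > Hill Ranch 12 > Mesa Fields 9 > Orchard Row 7.
Low Meadow: +30 to 60 (cap) → 110 left.
Give Clay Flats 70 more to hit its cap of 80 → 40 left.
Only 40 left; Hill Ranch takes them to reach 40.
Total = 9×30 + 7×10 + 12×40 + 19×60 + 16×80 = 3240.

3240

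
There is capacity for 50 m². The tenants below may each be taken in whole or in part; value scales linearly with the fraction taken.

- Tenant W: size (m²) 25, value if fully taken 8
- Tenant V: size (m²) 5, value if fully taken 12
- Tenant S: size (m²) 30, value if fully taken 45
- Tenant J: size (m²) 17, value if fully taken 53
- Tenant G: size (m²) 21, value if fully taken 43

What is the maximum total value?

Best value per unit of size first: Tenant J 53/17≈3.12, Tenant V 12/5≈2.4, Tenant G 43/21≈2.05, Tenant S 45/30≈1.5, Tenant W 8/25≈0.32.
Tenant J: take in full, 17 m² for value 53 ; 33 left.
Take all of Tenant V (5 m², value 12) ; 28 m² left.
Take all of Tenant G (21 m², value 43) ; 7 m² left.
Fill the last 7 m² with part of Tenant S: 7/30 of it earns 10.5.
Total value = 118.5.

118.5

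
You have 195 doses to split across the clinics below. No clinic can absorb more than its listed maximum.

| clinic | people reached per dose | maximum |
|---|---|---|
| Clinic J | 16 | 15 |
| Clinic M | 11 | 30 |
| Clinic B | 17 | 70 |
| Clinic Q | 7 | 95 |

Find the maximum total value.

Rank by people reached per dose: Clinic B 17 > Clinic J 16 > Clinic M 11 > Clinic Q 7.
Give Clinic B 70 to hit its cap of 70 — 125 left.
Give Clinic J 15 to hit its cap of 15 — 110 left.
Clinic M takes 30 to reach its cap of 30 — 80 left.
Clinic Q has room for 95 but only 80 remain, so it gets 80.
Total = 16×15 + 11×30 + 17×70 + 7×80 = 2320.

2320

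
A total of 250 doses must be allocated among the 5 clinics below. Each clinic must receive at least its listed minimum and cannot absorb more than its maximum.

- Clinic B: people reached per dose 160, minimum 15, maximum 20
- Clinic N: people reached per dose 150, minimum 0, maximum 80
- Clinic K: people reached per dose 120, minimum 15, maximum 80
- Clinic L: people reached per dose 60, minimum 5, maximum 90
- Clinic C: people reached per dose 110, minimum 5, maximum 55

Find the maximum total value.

31750

Meeting every minimum uses 15+0+15+5+5 = 40 doses, leaving 210.
Rank by people reached per dose: Clinic B 160 > Clinic N 150 > Clinic K 120 > Clinic C 110 > Clinic L 60.
Give Clinic B 5 more to hit its cap of 20 ; 205 left.
Give Clinic N 80 more to hit its cap of 80 ; 125 left.
Give Clinic K 65 more to hit its cap of 80 ; 60 left.
Clinic C takes 50 more to reach its cap of 55 ; 10 left.
Only 10 left; Clinic L takes them to reach 15.
Total = 160×20 + 150×80 + 120×80 + 60×15 + 110×55 = 31750.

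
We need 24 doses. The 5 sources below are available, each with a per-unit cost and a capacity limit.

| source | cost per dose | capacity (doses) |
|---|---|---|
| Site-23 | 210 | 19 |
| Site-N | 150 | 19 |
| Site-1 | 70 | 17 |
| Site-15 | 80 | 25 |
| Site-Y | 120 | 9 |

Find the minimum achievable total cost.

Fill from the cheapest source first.
Site-1 at 70: take all 17 doses → 7 still needed.
Site-15 (80): take the remaining 7 → done.
Site-Y, Site-N, Site-23: unused.
Cost = 17×70 + 7×80 = 1750.

1750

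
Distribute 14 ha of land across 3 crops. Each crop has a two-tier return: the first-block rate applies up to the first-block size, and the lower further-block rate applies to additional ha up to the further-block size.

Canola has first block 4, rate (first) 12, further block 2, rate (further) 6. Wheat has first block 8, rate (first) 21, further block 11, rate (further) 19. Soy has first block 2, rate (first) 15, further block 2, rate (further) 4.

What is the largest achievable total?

Treat each block as its own option and order by rate: Wheat/first 21 > Wheat/second 19 > Soy/first 15 > Canola/first 12 > Canola/second 6 > Soy/second 4.
Wheat/first (21): +8 — 6 left.
6 remain; put them into Wheat second at 19.
Total = 21×8 + 19×6 = 282.

282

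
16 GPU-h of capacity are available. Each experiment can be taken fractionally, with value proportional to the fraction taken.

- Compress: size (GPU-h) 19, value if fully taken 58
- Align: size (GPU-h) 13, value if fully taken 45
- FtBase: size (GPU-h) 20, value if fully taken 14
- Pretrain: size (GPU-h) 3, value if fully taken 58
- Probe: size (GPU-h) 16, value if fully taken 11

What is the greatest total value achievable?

Best value per unit of size first: Pretrain 58/3≈19.3, Align 45/13≈3.46, Compress 58/19≈3.05, FtBase 14/20≈0.7, Probe 11/16≈0.688.
Pretrain: take in full, 3 GPU-h for value 58 — 13 left.
Align: take in full, 13 GPU-h for value 45 — 0 left.
Total value = 103.

103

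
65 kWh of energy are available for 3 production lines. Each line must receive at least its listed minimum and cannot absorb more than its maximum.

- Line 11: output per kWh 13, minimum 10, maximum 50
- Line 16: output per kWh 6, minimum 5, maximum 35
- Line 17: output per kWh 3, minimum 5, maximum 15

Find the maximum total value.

Meeting every minimum uses 10+5+5 = 20 kWh, leaving 45.
Highest output per kWh first: Line 11 13 > Line 16 6 > Line 17 3.
Give Line 11 40 more to hit its cap of 50 — 5 left.
Line 16: +5 (room for 30) → 10. Pool exhausted.
Total = 13×50 + 6×10 + 3×5 = 725.

725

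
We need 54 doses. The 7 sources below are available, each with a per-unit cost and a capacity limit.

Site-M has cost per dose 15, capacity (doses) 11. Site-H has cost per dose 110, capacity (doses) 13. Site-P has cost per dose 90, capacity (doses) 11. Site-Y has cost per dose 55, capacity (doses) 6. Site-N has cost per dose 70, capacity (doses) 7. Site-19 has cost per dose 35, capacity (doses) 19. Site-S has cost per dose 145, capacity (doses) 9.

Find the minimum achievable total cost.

Fill from the cheapest source first.
Site-M at 15: take all 11 doses → 43 still needed.
Site-19 (35): use full 19 → 24 doses to go.
Site-Y (55): use full 6 → 18 doses to go.
Site-N at 70: take all 7 doses → 11 still needed.
Site-P at 90: take all 11 doses → 0 still needed.
Site-H, Site-S: unused.
Cost = 11×15 + 19×35 + 6×55 + 7×70 + 11×90 = 2640.

2640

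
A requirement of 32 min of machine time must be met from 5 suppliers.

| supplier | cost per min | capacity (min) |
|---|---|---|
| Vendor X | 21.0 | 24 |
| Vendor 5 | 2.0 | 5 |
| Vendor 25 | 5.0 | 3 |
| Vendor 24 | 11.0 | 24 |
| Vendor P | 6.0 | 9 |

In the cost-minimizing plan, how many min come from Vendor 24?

Use suppliers in increasing cost order.
Vendor 5 at 2.0: take all 5 min — 27 still needed.
Vendor 25 (5.0): use full 3 — 24 min to go.
Take 9 from Vendor P at 6.0 — need 15 more.
Vendor 24 (11.0): take the remaining 15 — done.
Vendor X: unused.

15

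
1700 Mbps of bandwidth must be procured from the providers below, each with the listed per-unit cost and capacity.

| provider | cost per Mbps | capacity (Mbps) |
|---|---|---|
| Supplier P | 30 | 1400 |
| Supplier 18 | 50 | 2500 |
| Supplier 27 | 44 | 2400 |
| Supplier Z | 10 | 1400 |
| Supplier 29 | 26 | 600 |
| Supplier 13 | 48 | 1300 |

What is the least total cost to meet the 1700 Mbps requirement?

21800

Fill from the cheapest provider first.
Take 1400 from Supplier Z at 10 — need 300 more.
Supplier 29 (26): take the remaining 300 — done.
Supplier P, Supplier 27, Supplier 13, Supplier 18: unused.
Cost = 1400×10 + 300×26 = 21800.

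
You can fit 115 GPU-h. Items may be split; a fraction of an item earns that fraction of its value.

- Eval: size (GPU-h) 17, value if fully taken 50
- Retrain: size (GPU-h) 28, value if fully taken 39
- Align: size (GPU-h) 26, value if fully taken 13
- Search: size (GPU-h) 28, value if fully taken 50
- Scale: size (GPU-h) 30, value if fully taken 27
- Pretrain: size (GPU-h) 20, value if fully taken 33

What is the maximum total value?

191.8

Rank by value-to-size ratio: Eval 50/17≈2.94, Search 50/28≈1.79, Pretrain 33/20≈1.65, Retrain 39/28≈1.39, Scale 27/30≈0.9, Align 13/26≈0.5.
Eval: take in full, 17 GPU-h for value 50 ; 98 left.
Take all of Search (28 GPU-h, value 50) ; 70 GPU-h left.
Pretrain: take in full, 20 GPU-h for value 33 ; 50 left.
Retrain: take in full, 28 GPU-h for value 39 ; 22 left.
Fill the last 22 GPU-h with part of Scale: 22/30 of it earns 19.8.
Total value = 191.8.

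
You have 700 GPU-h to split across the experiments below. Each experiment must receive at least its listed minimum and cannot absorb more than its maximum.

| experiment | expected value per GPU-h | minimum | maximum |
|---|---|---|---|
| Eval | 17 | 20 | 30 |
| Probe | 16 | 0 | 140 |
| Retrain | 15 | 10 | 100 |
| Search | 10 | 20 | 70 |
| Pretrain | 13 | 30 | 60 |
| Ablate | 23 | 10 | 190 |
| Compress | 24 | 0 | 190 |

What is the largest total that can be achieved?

Meeting every minimum uses 20+0+10+20+30+10+0 = 90 GPU-h, leaving 610.
Highest expected value per GPU-h first: Compress 24 > Ablate 23 > Eval 17 > Probe 16 > Retrain 15 > Pretrain 13 > Search 10.
Compress takes 190 more to reach its cap of 190 — 420 left.
Give Ablate 180 more to hit its cap of 190 — 240 left.
Eval takes 10 more to reach its cap of 30 — 230 left.
Probe: +140 to 140 (cap) — 90 left.
Give Retrain 90 more to hit its cap of 100 — 0 left.
Total = 17×30 + 16×140 + 15×100 + 10×20 + 13×30 + 23×190 + 24×190 = 13770.

13770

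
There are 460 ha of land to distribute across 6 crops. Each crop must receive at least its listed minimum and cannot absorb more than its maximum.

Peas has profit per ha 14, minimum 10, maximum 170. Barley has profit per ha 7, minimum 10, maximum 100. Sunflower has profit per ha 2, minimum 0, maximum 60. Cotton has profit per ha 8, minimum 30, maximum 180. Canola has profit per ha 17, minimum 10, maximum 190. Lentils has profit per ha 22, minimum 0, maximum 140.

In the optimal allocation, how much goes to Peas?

Meeting every minimum uses 10+10+0+30+10+0 = 60 ha, leaving 400.
Order the crops by profit per ha: Lentils 22 > Canola 17 > Peas 14 > Cotton 8 > Barley 7 > Sunflower 2.
Lentils: +140 to 140 (cap) — 260 left.
Canola takes 180 more to reach its cap of 190 — 80 left.
Only 80 left; Peas takes them to reach 90.

90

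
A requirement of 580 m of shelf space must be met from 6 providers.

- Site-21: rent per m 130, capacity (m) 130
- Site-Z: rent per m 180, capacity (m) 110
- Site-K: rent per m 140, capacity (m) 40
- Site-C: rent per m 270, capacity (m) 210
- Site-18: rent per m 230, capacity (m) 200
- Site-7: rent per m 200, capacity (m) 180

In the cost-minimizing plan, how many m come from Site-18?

Fill from the cheapest provider first.
Site-21 (130): use full 130 — 450 m to go.
Site-K at 140: take all 40 m — 410 still needed.
Site-Z (180): use full 110 — 300 m to go.
Site-7 at 200: take all 180 m — 120 still needed.
Take 120 from Site-18 at 230 to finish.
Site-C: unused.

120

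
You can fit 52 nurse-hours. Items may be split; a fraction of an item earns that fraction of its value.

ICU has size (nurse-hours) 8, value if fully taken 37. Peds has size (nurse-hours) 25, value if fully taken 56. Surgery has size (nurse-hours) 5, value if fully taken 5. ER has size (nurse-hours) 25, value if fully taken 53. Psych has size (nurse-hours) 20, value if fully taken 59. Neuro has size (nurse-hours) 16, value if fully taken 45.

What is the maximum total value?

Best value per unit of size first: ICU 37/8≈4.62, Psych 59/20≈2.95, Neuro 45/16≈2.81, Peds 56/25≈2.24, ER 53/25≈2.12, Surgery 5/5≈1.
All 8 nurse-hours of ICU fit (value 37) — 44 remain.
Take all of Psych (20 nurse-hours, value 59) — 24 nurse-hours left.
All 16 nurse-hours of Neuro fit (value 45) — 8 remain.
8 nurse-hours left: a 8/25 share of Peds gives 56×8/25 = 17.92.
Total value = 158.92.

158.92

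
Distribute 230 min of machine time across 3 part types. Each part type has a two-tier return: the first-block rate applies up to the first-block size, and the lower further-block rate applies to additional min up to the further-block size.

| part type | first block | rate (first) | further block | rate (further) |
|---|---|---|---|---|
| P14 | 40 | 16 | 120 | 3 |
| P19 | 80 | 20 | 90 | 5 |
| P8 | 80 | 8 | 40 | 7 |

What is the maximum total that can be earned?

Treat each block as its own option and order by rate: P19/tier1 20 > P14/tier1 16 > P8/tier1 8 > P8/tier2 7 > P19/tier2 5 > P14/tier2 3.
P19/tier1 (20): +80 ; 150 left.
Fill P14 tier1 block (40 at 16) ; 110 left.
P8 tier1 at 8: fill all 80 ; 30 left.
P8/tier2: +30 of 40 at 7; pool empty.
Total = 20×80 + 16×40 + 8×80 + 7×30 = 3090.

3090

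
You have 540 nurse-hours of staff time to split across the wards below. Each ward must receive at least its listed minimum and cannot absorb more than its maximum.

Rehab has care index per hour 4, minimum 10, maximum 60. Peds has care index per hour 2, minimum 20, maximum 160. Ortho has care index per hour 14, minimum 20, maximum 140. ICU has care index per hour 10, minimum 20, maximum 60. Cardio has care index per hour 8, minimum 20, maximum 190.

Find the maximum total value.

Meeting every minimum uses 10+20+20+20+20 = 90 nurse-hours, leaving 450.
Rank by care index per hour: Ortho 14 > ICU 10 > Cardio 8 > Rehab 4 > Peds 2.
Give Ortho 120 more to hit its cap of 140 — 330 left.
ICU takes 40 more to reach its cap of 60 — 290 left.
Cardio takes 170 more to reach its cap of 190 — 120 left.
Rehab: +50 to 60 (cap) — 70 left.
Peds: +70 (room for 140) → 90. Pool exhausted.
Total = 4×60 + 2×90 + 14×140 + 10×60 + 8×190 = 4500.

4500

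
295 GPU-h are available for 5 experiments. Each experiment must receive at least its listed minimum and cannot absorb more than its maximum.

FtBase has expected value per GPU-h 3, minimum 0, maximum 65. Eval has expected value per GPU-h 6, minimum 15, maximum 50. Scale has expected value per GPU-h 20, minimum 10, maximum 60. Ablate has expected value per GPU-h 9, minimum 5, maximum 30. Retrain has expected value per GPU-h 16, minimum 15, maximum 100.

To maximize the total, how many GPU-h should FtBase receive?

55

Meeting every minimum uses 0+15+10+5+15 = 45 GPU-h, leaving 250.
Order the experiments by expected value per GPU-h: Scale 20 > Retrain 16 > Ablate 9 > Eval 6 > FtBase 3.
Give Scale 50 more to hit its cap of 60 — 200 left.
Retrain: +85 to 100 (cap) — 115 left.
Ablate: +25 to 30 (cap) — 90 left.
Eval takes 35 more to reach its cap of 50 — 55 left.
Only 55 left; FtBase takes them to reach 55.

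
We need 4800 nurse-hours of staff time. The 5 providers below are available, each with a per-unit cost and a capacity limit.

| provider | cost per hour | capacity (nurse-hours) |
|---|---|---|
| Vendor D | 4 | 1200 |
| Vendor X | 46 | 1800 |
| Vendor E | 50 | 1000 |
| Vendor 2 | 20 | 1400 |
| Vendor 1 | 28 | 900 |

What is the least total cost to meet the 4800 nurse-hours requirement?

Fill from the cheapest provider first.
Vendor D at 4: take all 1200 nurse-hours — 3600 still needed.
Vendor 2 (20): use full 1400 — 2200 nurse-hours to go.
Vendor 1 at 28: take all 900 nurse-hours — 1300 still needed.
Vendor X (46): take the remaining 1300 — done.
Vendor E: unused.
Cost = 1200×4 + 1400×20 + 900×28 + 1300×46 = 117800.

117800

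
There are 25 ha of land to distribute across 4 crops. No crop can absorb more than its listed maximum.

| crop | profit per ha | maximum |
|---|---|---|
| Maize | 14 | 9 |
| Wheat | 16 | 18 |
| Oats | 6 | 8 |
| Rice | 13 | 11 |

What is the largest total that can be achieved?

386

Rank by profit per ha: Wheat 16 > Maize 14 > Rice 13 > Oats 6.
Wheat takes 18 to reach its cap of 18 — 7 left.
Only 7 left; Maize takes them to reach 7.
Total = 14×7 + 16×18 = 386.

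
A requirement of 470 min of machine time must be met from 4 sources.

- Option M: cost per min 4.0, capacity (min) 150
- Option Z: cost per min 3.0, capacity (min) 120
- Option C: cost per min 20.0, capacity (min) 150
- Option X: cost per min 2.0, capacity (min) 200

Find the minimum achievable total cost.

Fill from the cheapest source first.
Take 200 from Option X at 2.0 ; need 270 more.
Take 120 from Option Z at 3.0 ; need 150 more.
Option M (4.0): use full 150 ; 0 min to go.
Option C: unused.
Cost = 200×2.0 + 120×3.0 + 150×4.0 = 1360.

1360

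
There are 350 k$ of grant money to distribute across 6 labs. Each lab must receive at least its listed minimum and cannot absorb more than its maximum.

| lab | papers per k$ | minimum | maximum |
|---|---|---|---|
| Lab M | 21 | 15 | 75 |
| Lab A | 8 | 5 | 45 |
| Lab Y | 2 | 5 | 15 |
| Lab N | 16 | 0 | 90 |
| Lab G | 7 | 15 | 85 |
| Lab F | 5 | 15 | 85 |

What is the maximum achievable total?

4230

Meeting every minimum uses 15+5+5+0+15+15 = 55 k$, leaving 295.
Order the labs by papers per k$: Lab M 21 > Lab N 16 > Lab A 8 > Lab G 7 > Lab F 5 > Lab Y 2.
Lab M takes 60 more to reach its cap of 75 — 235 left.
Give Lab N 90 more to hit its cap of 90 — 145 left.
Lab A takes 40 more to reach its cap of 45 — 105 left.
Lab G takes 70 more to reach its cap of 85 — 35 left.
Only 35 left; Lab F takes them to reach 50.
Total = 21×75 + 8×45 + 2×5 + 16×90 + 7×85 + 5×50 = 4230.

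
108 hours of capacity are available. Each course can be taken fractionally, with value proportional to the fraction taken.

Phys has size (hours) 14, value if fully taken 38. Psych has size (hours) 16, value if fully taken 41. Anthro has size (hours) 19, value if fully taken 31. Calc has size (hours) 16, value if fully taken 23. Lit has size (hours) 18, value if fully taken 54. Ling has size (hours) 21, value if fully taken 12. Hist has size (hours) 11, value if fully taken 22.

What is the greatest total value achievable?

Best value per unit of size first: Lit 54/18≈3, Phys 38/14≈2.71, Psych 41/16≈2.56, Hist 22/11≈2, Anthro 31/19≈1.63, Calc 23/16≈1.44, Ling 12/21≈0.571.
All 18 hours of Lit fit (value 54) → 90 remain.
All 14 hours of Phys fit (value 38) → 76 remain.
Psych: take in full, 16 hours for value 41 → 60 left.
Take all of Hist (11 hours, value 22) → 49 hours left.
Take all of Anthro (19 hours, value 31) → 30 hours left.
Calc: take in full, 16 hours for value 23 → 14 left.
Fill the last 14 hours with part of Ling: 14/21 of it earns 8.
Total value = 217.

217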